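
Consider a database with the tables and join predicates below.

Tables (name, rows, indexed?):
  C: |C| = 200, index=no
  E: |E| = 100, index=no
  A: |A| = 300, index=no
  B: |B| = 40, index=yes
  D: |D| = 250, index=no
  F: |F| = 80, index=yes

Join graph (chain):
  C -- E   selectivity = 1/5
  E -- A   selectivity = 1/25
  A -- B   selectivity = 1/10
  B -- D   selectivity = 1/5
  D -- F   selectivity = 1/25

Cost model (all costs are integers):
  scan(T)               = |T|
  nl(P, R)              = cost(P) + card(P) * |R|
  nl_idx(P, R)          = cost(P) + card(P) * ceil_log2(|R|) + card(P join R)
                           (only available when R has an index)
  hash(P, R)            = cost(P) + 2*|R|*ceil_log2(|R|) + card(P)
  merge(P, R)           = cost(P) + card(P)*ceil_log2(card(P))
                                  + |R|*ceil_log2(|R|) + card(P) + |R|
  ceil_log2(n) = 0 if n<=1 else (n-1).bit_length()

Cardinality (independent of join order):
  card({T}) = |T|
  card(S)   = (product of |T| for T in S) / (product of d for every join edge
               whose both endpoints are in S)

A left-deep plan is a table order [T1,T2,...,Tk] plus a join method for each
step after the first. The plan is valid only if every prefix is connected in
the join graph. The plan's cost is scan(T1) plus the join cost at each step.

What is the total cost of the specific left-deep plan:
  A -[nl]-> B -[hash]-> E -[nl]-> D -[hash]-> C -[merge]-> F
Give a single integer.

step 1: scan A: cost=300, card=300
step 2: join B via nl
    card(P join B) = 300*40/(10) = 1200
    cost = 300 + 300*40 = 12300
step 3: join E via hash
    card(P join E) = 1200*100/(25) = 4800
    cost = 12300 + 2*100*7 + 1200 = 14900
step 4: join D via nl
    card(P join D) = 4800*250/(5) = 240000
    cost = 14900 + 4800*250 = 1214900
step 5: join C via hash
    card(P join C) = 240000*200/(5) = 9600000
    cost = 1214900 + 2*200*8 + 240000 = 1458100
step 6: join F via merge
    card(P join F) = 9600000*80/(25) = 30720000
    cost = 1458100 + 9600000*24 + 80*7 + 9600000 + 80 = 241458740

241458740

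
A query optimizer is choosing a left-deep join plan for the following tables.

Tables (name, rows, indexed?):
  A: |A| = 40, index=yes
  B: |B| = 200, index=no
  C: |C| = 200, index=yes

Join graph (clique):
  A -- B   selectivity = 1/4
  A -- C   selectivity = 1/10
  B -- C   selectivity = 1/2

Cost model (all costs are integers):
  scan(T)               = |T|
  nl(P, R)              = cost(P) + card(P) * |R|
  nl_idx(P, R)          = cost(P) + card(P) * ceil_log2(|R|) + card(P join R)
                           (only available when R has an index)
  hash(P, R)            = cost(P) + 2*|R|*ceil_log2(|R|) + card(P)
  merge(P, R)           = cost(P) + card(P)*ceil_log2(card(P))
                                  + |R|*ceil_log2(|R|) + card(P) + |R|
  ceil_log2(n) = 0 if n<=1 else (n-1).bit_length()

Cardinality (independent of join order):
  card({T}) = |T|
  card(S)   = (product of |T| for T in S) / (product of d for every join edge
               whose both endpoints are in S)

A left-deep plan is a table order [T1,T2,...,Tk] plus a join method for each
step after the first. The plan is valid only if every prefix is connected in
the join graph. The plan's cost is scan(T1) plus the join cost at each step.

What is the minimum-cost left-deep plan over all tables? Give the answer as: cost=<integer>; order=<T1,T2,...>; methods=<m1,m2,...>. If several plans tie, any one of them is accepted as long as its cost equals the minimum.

cost=4880; order=C,A,B; methods=hash,hash

Selinger DP (subsets sized 1..n):
  {A}: scan cost=40, card=40
  {B}: scan cost=200, card=200
  {C}: scan cost=200, card=200
  {AB}: card=2000; try (A,hash)→880, (B,merge)→2120, (A,merge)→2280, (B,hash)→3280, (A,nl_idx)→3400, (B,nl)→8040 …(+1); best=880 via (A,hash)
  {AC}: card=800; try (A,hash)→880, (C,nl_idx)→1160, (C,merge)→2120, (A,nl_idx)→2200, (A,merge)→2280, (C,hash)→3280 …(+2); best=880 via (A,hash)
  {BC}: card=20000; try (C,hash)→3600, (B,hash)→3600, (C,merge)→3800, (B,merge)→3800, (C,nl_idx)→21800, (C,nl)→40200 …(+1); best=3600 via (C,hash)
  {ABC}: card=20000; try (B,hash)→4880, (C,hash)→6080, (B,merge)→11480, (A,hash)→24080, (C,merge)→26680, (C,nl_idx)→36880 …(+5); best=4880 via (B,hash)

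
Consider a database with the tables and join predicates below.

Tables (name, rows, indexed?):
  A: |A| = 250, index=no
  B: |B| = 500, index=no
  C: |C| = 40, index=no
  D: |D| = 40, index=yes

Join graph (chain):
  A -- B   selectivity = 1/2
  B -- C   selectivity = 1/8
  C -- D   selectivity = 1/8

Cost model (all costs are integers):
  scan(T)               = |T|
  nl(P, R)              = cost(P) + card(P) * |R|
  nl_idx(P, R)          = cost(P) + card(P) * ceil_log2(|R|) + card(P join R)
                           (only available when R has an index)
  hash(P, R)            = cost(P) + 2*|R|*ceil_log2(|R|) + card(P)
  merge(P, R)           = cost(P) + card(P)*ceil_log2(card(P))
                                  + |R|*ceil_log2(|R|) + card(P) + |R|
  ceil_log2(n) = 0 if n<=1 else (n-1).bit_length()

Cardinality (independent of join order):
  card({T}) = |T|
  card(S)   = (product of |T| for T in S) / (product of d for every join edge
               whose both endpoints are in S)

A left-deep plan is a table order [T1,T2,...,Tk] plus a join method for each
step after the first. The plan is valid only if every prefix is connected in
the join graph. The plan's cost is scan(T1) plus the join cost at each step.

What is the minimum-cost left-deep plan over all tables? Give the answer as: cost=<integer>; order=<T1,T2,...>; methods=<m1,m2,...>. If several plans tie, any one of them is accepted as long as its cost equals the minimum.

cost=20960; order=B,C,D,A; methods=hash,hash,hash

Selinger DP (subsets sized 1..n):
  {A}: scan cost=250, card=250
  {B}: scan cost=500, card=500
  {C}: scan cost=40, card=40
  {D}: scan cost=40, card=40
  {AB}: card=62500; try (A,hash)→5000, (B,merge)→7500, (A,merge)→7750, (B,hash)→9500, (B,nl)→125250, (A,nl)→125500; best=5000 via (A,hash)
  {BC}: card=2500; try (C,hash)→1480, (B,merge)→5320, (C,merge)→5780, (B,hash)→9080, (B,nl)→20040, (C,nl)→20500; best=1480 via (C,hash)
  {CD}: card=200; try (D,nl_idx)→480, (D,hash)→560, (C,hash)→560, (D,merge)→600, (C,merge)→600, (D,nl)→1640 …(+1); best=480 via (D,nl_idx)
  {ABC}: card=312500; try (A,hash)→7980, (A,merge)→36230, (C,hash)→67980, (A,nl)→626480, (C,merge)→1067780, (C,nl)→2505000; best=7980 via (A,hash)
  {BCD}: card=12500; try (D,hash)→4460, (B,merge)→7280, (B,hash)→9680, (D,nl_idx)→28980, (D,merge)→34260, (B,nl)→100480 …(+1); best=4460 via (D,hash)
  {ABCD}: card=1562500; try (A,hash)→20960, (A,merge)→194210, (D,hash)→320960, (A,nl)→3129460, (D,nl_idx)→3445480, (D,merge)→6258260 …(+1); best=20960 via (A,hash)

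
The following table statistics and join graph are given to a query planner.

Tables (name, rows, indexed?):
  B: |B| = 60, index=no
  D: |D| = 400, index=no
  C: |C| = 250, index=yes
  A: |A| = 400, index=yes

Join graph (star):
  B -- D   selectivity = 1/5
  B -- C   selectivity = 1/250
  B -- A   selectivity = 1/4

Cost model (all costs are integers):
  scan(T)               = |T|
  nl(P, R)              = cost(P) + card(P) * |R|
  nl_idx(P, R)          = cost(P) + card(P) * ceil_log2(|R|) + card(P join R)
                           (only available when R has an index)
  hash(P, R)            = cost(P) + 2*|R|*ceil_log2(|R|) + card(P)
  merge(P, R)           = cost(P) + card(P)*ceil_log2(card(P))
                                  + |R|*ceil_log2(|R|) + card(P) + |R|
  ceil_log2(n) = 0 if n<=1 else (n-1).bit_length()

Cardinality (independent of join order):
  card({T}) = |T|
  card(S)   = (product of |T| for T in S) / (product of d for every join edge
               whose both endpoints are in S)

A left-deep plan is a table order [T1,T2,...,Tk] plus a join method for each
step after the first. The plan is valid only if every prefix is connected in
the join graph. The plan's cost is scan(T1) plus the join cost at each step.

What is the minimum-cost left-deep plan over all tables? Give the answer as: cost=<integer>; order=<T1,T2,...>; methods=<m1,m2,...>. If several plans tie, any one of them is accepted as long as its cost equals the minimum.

Selinger DP (subsets sized 1..n):
  {B}: scan cost=60, card=60
  {D}: scan cost=400, card=400
  {C}: scan cost=250, card=250
  {A}: scan cost=400, card=400
  {BD}: card=4800; try (B,hash)→1520, (D,merge)→4480, (B,merge)→4820, (D,hash)→7320, (D,nl)→24060, (B,nl)→24400; best=1520 via (B,hash)
  {BC}: card=60; try (C,nl_idx)→600, (B,hash)→1220, (C,merge)→2730, (B,merge)→2920, (C,hash)→4120, (C,nl)→15060 …(+1); best=600 via (C,nl_idx)
  {AB}: card=6000; try (B,hash)→1520, (A,merge)→4480, (B,merge)→4820, (A,nl_idx)→6600, (A,hash)→7320, (A,nl)→24060 …(+1); best=1520 via (B,hash)
  {BCD}: card=4800; try (D,merge)→5020, (D,hash)→7860, (C,hash)→10320, (D,nl)→24600, (C,nl_idx)→44720, (C,merge)→70970 …(+1); best=5020 via (D,merge)
  {ABD}: card=480000; try (A,hash)→13520, (D,hash)→14720, (A,merge)→72720, (D,merge)→89520, (A,nl_idx)→524720, (A,nl)→1921520 …(+1); best=13520 via (A,hash)
  {ABC}: card=6000; try (A,merge)→5020, (A,nl_idx)→7140, (A,hash)→7860, (C,hash)→11520, (A,nl)→24600, (C,nl_idx)→55520 …(+2); best=5020 via (A,merge)
  {ABCD}: card=480000; try (A,hash)→17020, (D,hash)→18220, (A,merge)→76220, (D,merge)→93020, (C,hash)→497520, (A,nl_idx)→528220 …(+5); best=17020 via (A,hash)

cost=17020; order=B,C,D,A; methods=nl_idx,merge,hash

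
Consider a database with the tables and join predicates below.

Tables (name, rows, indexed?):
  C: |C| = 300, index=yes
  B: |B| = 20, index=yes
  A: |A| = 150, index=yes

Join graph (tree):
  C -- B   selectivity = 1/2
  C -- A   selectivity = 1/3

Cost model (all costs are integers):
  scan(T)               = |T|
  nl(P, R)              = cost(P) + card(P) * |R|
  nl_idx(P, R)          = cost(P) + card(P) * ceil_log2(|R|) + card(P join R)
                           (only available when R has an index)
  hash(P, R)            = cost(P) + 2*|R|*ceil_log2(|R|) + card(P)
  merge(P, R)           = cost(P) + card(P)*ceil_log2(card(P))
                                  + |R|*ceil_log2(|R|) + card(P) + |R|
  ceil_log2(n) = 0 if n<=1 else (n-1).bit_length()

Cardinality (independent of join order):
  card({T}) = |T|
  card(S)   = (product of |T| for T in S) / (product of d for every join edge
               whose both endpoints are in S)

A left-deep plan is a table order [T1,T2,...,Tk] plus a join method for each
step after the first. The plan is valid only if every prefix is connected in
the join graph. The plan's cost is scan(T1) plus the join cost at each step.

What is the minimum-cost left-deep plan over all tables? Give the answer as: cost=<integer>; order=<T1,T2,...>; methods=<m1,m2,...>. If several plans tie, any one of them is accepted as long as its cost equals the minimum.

Selinger DP (subsets sized 1..n):
  {C}: scan cost=300, card=300
  {B}: scan cost=20, card=20
  {A}: scan cost=150, card=150
  {BC}: card=3000; try (B,hash)→800, (C,merge)→3140, (C,nl_idx)→3200, (B,merge)→3420, (B,nl_idx)→4800, (C,hash)→5440 …(+2); best=800 via (B,hash)
  {AC}: card=15000; try (A,hash)→3000, (C,merge)→4500, (A,merge)→4650, (C,hash)→5700, (C,nl_idx)→16500, (A,nl_idx)→17700 …(+2); best=3000 via (A,hash)
  {ABC}: card=150000; try (A,hash)→6200, (B,hash)→18200, (A,merge)→41150, (A,nl_idx)→174800, (B,nl_idx)→228000, (B,merge)→228120 …(+2); best=6200 via (A,hash)

cost=6200; order=C,B,A; methods=hash,hash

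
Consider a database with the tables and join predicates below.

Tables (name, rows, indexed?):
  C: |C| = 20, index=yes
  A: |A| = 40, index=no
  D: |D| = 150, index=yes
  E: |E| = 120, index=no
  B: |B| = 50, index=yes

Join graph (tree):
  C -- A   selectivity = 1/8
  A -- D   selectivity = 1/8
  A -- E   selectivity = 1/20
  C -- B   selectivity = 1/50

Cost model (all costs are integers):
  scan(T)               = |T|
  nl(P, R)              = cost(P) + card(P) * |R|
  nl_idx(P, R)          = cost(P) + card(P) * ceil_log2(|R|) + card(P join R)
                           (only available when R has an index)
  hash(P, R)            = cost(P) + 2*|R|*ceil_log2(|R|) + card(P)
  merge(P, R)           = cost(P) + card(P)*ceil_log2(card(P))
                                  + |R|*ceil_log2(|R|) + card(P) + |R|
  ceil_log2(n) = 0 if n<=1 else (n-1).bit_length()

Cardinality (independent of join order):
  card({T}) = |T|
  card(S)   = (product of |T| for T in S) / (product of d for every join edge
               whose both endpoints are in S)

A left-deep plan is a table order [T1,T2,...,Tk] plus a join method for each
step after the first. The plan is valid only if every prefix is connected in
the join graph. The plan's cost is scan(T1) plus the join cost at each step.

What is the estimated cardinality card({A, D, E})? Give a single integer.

4500

Tables in S: A(40), D(150), E(120)
Edges inside S: A-D(d=8), A-E(d=20)
numerator = 40 * 150 * 120 = 720000
denominator = 8 * 20 = 160
card(S) = 720000 / 160 = 4500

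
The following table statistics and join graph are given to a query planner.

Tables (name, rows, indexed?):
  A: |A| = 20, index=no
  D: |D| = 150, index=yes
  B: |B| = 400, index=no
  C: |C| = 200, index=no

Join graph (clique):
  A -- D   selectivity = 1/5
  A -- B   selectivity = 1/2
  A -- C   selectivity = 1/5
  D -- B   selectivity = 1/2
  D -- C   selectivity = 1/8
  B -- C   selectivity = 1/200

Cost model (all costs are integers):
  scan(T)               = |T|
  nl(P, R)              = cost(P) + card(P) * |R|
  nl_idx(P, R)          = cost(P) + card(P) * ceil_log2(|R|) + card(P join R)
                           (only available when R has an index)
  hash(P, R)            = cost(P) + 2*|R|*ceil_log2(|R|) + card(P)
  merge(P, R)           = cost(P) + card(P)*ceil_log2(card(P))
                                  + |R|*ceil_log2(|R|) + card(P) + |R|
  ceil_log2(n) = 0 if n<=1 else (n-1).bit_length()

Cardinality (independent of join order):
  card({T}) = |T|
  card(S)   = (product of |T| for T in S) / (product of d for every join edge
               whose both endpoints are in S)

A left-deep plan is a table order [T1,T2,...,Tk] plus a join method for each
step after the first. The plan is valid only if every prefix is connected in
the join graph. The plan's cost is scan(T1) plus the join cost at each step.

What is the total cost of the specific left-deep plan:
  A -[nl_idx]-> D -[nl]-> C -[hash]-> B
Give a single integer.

130980

step 1: scan A: cost=20, card=20
step 2: join D via nl_idx
    card(P join D) = 20*150/(5) = 600
    cost = 20 + 20*8 + 600 = 780
step 3: join C via nl
    card(P join C) = 600*200/(5*8) = 3000
    cost = 780 + 600*200 = 120780
step 4: join B via hash
    card(P join B) = 3000*400/(2*2*200) = 1500
    cost = 120780 + 2*400*9 + 3000 = 130980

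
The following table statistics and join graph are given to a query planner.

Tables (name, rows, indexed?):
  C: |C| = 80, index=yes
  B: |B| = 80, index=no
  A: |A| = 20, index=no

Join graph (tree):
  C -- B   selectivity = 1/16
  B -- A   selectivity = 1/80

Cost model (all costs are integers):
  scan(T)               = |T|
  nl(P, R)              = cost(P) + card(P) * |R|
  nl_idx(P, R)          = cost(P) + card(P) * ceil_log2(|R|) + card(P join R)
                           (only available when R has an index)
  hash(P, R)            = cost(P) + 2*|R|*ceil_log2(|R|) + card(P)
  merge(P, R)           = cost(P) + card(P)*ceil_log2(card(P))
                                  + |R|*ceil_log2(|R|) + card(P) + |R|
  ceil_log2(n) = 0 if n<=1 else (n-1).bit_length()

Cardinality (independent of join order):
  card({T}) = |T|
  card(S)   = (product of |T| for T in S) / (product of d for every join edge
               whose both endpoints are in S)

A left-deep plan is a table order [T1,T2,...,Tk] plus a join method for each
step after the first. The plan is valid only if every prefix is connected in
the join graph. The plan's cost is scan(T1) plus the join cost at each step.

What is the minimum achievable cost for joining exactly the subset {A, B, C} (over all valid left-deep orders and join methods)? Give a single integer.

600

Selinger DP over subsets of {A,B,C}:
  {C}: scan cost=80, card=80
  {B}: scan cost=80, card=80
  {A}: scan cost=20, card=20
  {BC}: card=400; try (C,nl_idx)→1040, (C,hash)→1280, (B,hash)→1280, (C,merge)→1360, (B,merge)→1360, (C,nl)→6480 …(+1); best=1040 via (C,nl_idx)
  {AB}: card=20; try (A,hash)→360, (B,merge)→780, (A,merge)→840, (B,hash)→1160, (B,nl)→1620, (A,nl)→1680; best=360 via (A,hash)
  {ABC}: card=100; try (C,nl_idx)→600, (C,merge)→1120, (C,hash)→1500, (A,hash)→1640, (C,nl)→1960, (A,merge)→5160 …(+1); best=600 via (C,nl_idx)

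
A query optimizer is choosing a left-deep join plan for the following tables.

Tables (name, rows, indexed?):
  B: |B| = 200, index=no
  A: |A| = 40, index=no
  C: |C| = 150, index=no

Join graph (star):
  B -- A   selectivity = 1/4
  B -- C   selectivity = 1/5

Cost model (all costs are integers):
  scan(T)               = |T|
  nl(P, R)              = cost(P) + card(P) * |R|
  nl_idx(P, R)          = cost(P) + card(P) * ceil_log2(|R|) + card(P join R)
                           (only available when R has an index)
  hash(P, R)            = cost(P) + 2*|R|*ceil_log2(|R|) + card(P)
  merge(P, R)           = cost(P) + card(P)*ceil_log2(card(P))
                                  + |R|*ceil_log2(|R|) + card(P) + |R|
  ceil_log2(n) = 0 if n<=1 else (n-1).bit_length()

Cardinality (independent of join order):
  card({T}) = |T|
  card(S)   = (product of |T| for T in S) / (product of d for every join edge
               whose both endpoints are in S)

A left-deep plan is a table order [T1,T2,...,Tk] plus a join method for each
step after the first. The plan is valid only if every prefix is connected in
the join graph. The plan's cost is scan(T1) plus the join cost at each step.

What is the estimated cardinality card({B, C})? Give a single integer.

6000

Tables in S: B(200), C(150)
Edges inside S: B-C(d=5)
numerator = 200 * 150 = 30000
denominator = 5 = 5
card(S) = 30000 / 5 = 6000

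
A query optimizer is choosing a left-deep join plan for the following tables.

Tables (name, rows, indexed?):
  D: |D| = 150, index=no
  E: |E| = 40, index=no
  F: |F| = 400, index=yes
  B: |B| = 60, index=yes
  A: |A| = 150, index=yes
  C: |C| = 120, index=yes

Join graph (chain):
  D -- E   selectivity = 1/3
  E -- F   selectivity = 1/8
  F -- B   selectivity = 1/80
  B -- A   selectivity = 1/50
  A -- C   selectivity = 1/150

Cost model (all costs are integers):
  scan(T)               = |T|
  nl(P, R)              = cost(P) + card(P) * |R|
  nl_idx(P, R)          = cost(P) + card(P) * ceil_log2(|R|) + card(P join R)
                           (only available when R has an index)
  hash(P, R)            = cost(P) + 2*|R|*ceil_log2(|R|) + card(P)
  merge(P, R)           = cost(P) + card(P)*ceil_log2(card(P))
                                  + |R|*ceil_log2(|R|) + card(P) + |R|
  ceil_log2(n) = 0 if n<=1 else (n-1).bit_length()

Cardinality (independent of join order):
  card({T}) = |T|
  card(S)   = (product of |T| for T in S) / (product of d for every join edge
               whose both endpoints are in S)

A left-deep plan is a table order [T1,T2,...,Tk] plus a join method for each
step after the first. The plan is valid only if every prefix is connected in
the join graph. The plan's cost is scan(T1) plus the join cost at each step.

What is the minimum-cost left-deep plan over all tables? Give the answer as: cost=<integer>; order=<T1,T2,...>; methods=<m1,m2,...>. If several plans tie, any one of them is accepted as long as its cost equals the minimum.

cost=11256; order=C,A,B,F,E,D; methods=nl_idx,hash,nl_idx,hash,hash

Selinger DP (subsets sized 1..n):
  {D}: scan cost=150, card=150
  {E}: scan cost=40, card=40
  {F}: scan cost=400, card=400
  {B}: scan cost=60, card=60
  {A}: scan cost=150, card=150
  {C}: scan cost=120, card=120
  {DE}: card=2000; try (E,hash)→780, (D,merge)→1670, (E,merge)→1780, (D,hash)→2480, (D,nl)→6040, (E,nl)→6150; best=780 via (E,hash)
  {EF}: card=2000; try (E,hash)→1280, (F,nl_idx)→2400, (F,merge)→4320, (E,merge)→4680, (F,hash)→7280, (F,nl)→16040 …(+1); best=1280 via (E,hash)
  {BF}: card=300; try (F,nl_idx)→900, (B,hash)→1520, (B,nl_idx)→3100, (F,merge)→4480, (B,merge)→4820, (F,hash)→7320 …(+2); best=900 via (F,nl_idx)
  {AB}: card=180; try (A,nl_idx)→720, (B,hash)→1020, (B,nl_idx)→1230, (A,merge)→1830, (B,merge)→1920, (A,hash)→2520 …(+2); best=720 via (A,nl_idx)
  {AC}: card=120; try (A,nl_idx)→1200, (C,nl_idx)→1320, (C,hash)→1980, (A,merge)→2430, (C,merge)→2460, (A,hash)→2640 …(+2); best=1200 via (A,nl_idx)
  {DEF}: card=100000; try (D,hash)→5680, (F,hash)→9980, (D,merge)→26630, (F,merge)→28780, (F,nl_idx)→118780, (D,nl)→301280 …(+1); best=5680 via (D,hash)
  {BEF}: card=1500; try (E,hash)→1680, (B,hash)→4000, (E,merge)→4180, (E,nl)→12900, (B,nl_idx)→14780, (B,merge)→25700 …(+1); best=1680 via (E,hash)
  {ABF}: card=900; try (F,nl_idx)→3240, (A,hash)→3600, (A,nl_idx)→4200, (A,merge)→5250, (F,merge)→6340, (F,hash)→8100 …(+2); best=3240 via (F,nl_idx)
  {ABC}: card=144; try (B,hash)→2040, (B,nl_idx)→2064, (C,nl_idx)→2124, (C,hash)→2580, (B,merge)→2580, (C,merge)→3300 …(+2); best=2040 via (B,hash)
  {BDEF}: card=75000; try (D,hash)→5580, (D,merge)→21030, (B,hash)→106400, (D,nl)→226680, (B,nl_idx)→680680, (B,merge)→1806100 …(+1); best=5580 via (D,hash)
  {ABEF}: card=4500; try (E,hash)→4620, (A,hash)→5580, (E,merge)→13420, (A,nl_idx)→18180, (A,merge)→21030, (E,nl)→39240 …(+1); best=4620 via (E,hash)
  {ABCF}: card=720; try (F,nl_idx)→4056, (C,hash)→5820, (F,merge)→7336, (F,hash)→9384, (C,nl_idx)→10260, (C,merge)→14100 …(+2); best=4056 via (F,nl_idx)
  {ABDEF}: card=225000; try (D,hash)→11520, (D,merge)→68970, (A,hash)→82980, (D,nl)→679620, (A,nl_idx)→830580, (A,merge)→1356930 …(+1); best=11520 via (D,hash)
  {ABCEF}: card=3600; try (E,hash)→5256, (C,hash)→10800, (E,merge)→12256, (E,nl)→32856, (C,nl_idx)→39720, (C,merge)→68580 …(+1); best=5256 via (E,hash)
  {ABCDEF}: card=180000; try (D,hash)→11256, (D,merge)→53406, (C,hash)→238200, (D,nl)→545256, (C,nl_idx)→1766520, (C,merge)→4287480 …(+1); best=11256 via (D,hash)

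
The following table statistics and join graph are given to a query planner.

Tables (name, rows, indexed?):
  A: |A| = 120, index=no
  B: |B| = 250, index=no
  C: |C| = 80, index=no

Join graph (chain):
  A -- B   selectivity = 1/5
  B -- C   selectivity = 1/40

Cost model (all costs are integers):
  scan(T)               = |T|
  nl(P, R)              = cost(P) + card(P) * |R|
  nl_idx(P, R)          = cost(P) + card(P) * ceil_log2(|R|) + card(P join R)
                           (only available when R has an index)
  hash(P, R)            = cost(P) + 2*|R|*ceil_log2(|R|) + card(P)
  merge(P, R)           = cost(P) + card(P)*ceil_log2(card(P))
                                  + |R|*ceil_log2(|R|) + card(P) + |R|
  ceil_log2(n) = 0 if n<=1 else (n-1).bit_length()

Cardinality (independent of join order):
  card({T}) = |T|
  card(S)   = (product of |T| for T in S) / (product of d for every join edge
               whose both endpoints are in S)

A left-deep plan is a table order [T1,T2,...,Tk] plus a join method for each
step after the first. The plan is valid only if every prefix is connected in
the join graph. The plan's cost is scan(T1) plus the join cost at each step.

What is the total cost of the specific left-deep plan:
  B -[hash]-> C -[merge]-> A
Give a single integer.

7580

step 1: scan B: cost=250, card=250
step 2: join C via hash
    card(P join C) = 250*80/(40) = 500
    cost = 250 + 2*80*7 + 250 = 1620
step 3: join A via merge
    card(P join A) = 500*120/(5) = 12000
    cost = 1620 + 500*9 + 120*7 + 500 + 120 = 7580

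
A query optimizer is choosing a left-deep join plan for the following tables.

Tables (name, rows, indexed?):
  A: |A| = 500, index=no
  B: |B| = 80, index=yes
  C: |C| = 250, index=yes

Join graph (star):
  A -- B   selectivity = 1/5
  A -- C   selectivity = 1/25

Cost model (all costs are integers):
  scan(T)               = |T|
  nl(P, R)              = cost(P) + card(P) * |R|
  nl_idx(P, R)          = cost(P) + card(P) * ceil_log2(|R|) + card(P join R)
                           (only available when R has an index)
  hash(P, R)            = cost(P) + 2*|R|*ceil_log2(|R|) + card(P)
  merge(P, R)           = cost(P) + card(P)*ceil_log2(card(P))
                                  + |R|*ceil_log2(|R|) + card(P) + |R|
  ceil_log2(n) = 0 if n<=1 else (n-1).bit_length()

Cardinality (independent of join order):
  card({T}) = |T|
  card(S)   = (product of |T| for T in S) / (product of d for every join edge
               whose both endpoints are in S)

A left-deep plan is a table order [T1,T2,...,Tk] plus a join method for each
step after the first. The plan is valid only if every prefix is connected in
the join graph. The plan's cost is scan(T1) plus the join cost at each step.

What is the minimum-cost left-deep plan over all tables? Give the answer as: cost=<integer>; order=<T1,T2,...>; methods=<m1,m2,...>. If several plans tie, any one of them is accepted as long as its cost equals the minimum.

Selinger DP (subsets sized 1..n):
  {A}: scan cost=500, card=500
  {B}: scan cost=80, card=80
  {C}: scan cost=250, card=250
  {AB}: card=8000; try (B,hash)→2120, (A,merge)→5720, (B,merge)→6140, (A,hash)→9160, (B,nl_idx)→12000, (A,nl)→40080 …(+1); best=2120 via (B,hash)
  {AC}: card=5000; try (C,hash)→5000, (A,merge)→7500, (C,merge)→7750, (C,nl_idx)→9500, (A,hash)→9500, (A,nl)→125250 …(+1); best=5000 via (C,hash)
  {ABC}: card=80000; try (B,hash)→11120, (C,hash)→14120, (B,merge)→75640, (C,merge)→116370, (B,nl_idx)→120000, (C,nl_idx)→146120 …(+2); best=11120 via (B,hash)

cost=11120; order=A,C,B; methods=hash,hash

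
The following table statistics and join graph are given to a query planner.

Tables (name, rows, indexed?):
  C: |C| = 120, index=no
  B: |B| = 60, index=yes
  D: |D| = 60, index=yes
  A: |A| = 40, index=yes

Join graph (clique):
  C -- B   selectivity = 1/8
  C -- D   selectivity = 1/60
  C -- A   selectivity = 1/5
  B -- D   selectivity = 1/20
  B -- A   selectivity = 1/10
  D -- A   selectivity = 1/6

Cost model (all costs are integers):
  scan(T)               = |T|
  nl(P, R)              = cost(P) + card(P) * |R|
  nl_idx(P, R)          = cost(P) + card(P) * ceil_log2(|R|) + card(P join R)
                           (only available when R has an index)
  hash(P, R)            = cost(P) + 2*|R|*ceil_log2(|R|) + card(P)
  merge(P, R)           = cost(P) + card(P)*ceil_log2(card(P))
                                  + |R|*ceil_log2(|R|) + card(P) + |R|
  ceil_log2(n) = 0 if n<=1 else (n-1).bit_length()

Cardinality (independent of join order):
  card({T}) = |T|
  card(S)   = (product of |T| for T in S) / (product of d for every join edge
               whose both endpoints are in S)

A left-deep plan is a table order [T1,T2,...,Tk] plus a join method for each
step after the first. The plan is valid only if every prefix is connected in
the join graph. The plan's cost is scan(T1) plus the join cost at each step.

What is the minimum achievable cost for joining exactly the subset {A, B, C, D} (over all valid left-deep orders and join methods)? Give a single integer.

Selinger DP over subsets of {A,B,C,D}:
  {C}: scan cost=120, card=120
  {B}: scan cost=60, card=60
  {D}: scan cost=60, card=60
  {A}: scan cost=40, card=40
  {BC}: card=900; try (B,hash)→960, (C,merge)→1440, (B,merge)→1500, (B,nl_idx)→1740, (C,hash)→1800, (C,nl)→7260 …(+1); best=960 via (B,hash)
  {CD}: card=120; try (D,hash)→960, (D,nl_idx)→960, (C,merge)→1440, (D,merge)→1500, (C,hash)→1800, (C,nl)→7260 …(+1); best=960 via (D,hash)
  {AC}: card=960; try (A,hash)→720, (C,merge)→1280, (A,merge)→1360, (C,hash)→1760, (A,nl_idx)→1800, (C,nl)→4840 …(+1); best=720 via (A,hash)
  {BD}: card=180; try (D,nl_idx)→600, (B,nl_idx)→600, (D,hash)→840, (B,hash)→840, (D,merge)→900, (B,merge)→900 …(+2); best=600 via (D,nl_idx)
  {AB}: card=240; try (B,nl_idx)→520, (A,hash)→600, (A,nl_idx)→660, (B,merge)→740, (A,merge)→760, (B,hash)→800 …(+2); best=520 via (B,nl_idx)
  {AD}: card=400; try (A,hash)→600, (D,nl_idx)→680, (D,merge)→740, (A,merge)→760, (D,hash)→800, (A,nl_idx)→820 …(+2); best=600 via (A,hash)
  {BCD}: card=45; try (B,nl_idx)→1725, (B,hash)→1800, (B,merge)→2340, (C,hash)→2460, (D,hash)→2580, (C,merge)→3180 …(+5); best=1725 via (B,nl_idx)
  {ABC}: card=720; try (A,hash)→2340, (B,hash)→2400, (C,hash)→2440, (C,merge)→3640, (A,nl_idx)→7080, (B,nl_idx)→7200 …(+5); best=2340 via (A,hash)
  {ACD}: card=160; try (A,hash)→1560, (A,nl_idx)→1840, (A,merge)→2200, (D,hash)→2400, (C,hash)→2680, (C,merge)→5560 …(+5); best=1560 via (A,hash)
  {ABD}: card=120; try (A,hash)→1260, (D,hash)→1480, (B,hash)→1720, (A,nl_idx)→1800, (D,nl_idx)→2080, (A,merge)→2500 …(+6); best=1260 via (A,hash)
  {ABCD}: card=6; try (A,nl_idx)→2001, (A,hash)→2250, (A,merge)→2320, (B,hash)→2440, (B,nl_idx)→2526, (C,hash)→3060 …(+9); best=2001 via (A,nl_idx)

2001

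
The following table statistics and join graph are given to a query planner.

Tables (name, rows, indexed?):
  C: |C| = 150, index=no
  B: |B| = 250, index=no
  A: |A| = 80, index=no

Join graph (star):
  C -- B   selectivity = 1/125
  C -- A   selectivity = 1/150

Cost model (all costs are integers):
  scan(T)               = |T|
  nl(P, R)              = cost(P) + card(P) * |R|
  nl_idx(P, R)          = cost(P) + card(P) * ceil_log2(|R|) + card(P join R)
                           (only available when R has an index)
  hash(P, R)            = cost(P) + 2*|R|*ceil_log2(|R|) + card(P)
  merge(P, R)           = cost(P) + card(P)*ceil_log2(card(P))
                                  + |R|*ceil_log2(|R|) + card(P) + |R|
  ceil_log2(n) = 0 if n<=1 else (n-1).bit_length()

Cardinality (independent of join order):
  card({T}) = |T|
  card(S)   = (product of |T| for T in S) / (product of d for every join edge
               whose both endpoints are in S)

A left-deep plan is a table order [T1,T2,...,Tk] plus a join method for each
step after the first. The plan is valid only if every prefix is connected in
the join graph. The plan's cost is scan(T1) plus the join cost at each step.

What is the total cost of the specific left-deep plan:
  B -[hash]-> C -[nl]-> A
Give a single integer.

step 1: scan B: cost=250, card=250
step 2: join C via hash
    card(P join C) = 250*150/(125) = 300
    cost = 250 + 2*150*8 + 250 = 2900
step 3: join A via nl
    card(P join A) = 300*80/(150) = 160
    cost = 2900 + 300*80 = 26900

26900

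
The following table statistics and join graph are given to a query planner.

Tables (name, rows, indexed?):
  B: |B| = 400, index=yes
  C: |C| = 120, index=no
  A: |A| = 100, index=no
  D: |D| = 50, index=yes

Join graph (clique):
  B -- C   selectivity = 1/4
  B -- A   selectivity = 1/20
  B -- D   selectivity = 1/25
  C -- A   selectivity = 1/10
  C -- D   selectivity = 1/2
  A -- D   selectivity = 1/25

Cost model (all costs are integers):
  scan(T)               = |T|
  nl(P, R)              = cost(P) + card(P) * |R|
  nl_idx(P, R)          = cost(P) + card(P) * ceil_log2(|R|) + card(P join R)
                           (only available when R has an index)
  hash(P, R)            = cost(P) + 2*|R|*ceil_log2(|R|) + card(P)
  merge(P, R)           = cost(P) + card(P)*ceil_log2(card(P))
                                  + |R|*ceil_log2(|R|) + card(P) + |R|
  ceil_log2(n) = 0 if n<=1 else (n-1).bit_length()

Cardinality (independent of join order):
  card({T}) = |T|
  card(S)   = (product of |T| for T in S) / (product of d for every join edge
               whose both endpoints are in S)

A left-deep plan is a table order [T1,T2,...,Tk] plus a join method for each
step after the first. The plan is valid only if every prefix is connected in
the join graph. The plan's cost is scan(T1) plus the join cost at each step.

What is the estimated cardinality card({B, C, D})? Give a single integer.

12000

Tables in S: B(400), C(120), D(50)
Edges inside S: B-C(d=4), B-D(d=25), C-D(d=2)
numerator = 400 * 120 * 50 = 2400000
denominator = 4 * 25 * 2 = 200
card(S) = 2400000 / 200 = 12000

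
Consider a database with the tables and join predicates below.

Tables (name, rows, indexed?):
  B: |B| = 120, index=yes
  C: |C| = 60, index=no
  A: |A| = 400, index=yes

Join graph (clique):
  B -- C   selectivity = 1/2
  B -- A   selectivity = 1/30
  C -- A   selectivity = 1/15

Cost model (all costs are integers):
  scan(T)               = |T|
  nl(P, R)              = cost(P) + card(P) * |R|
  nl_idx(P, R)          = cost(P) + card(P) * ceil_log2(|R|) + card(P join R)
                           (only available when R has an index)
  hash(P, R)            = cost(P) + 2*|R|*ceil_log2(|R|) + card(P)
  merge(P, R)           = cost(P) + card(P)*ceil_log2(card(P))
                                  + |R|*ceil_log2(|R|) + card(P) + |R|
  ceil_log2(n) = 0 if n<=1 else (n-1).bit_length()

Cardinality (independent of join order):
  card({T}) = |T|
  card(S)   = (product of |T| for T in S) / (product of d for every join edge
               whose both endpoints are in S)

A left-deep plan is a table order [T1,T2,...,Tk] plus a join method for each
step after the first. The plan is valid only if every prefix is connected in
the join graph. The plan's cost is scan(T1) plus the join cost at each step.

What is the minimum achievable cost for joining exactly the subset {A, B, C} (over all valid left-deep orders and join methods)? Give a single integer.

Selinger DP over subsets of {A,B,C}:
  {B}: scan cost=120, card=120
  {C}: scan cost=60, card=60
  {A}: scan cost=400, card=400
  {BC}: card=3600; try (C,hash)→960, (B,merge)→1440, (C,merge)→1500, (B,hash)→1800, (B,nl_idx)→4080, (B,nl)→7260 …(+1); best=960 via (C,hash)
  {AB}: card=1600; try (B,hash)→2480, (A,nl_idx)→2800, (B,nl_idx)→4800, (A,merge)→5080, (B,merge)→5360, (A,hash)→7440 …(+2); best=2480 via (B,hash)
  {AC}: card=1600; try (C,hash)→1520, (A,nl_idx)→2200, (A,merge)→4480, (C,merge)→4820, (A,hash)→7320, (A,nl)→24060 …(+1); best=1520 via (C,hash)
  {ABC}: card=3200; try (C,hash)→4800, (B,hash)→4800, (A,hash)→11760, (B,nl_idx)→15920, (B,merge)→21680, (C,merge)→22100 …(+5); best=4800 via (C,hash)

4800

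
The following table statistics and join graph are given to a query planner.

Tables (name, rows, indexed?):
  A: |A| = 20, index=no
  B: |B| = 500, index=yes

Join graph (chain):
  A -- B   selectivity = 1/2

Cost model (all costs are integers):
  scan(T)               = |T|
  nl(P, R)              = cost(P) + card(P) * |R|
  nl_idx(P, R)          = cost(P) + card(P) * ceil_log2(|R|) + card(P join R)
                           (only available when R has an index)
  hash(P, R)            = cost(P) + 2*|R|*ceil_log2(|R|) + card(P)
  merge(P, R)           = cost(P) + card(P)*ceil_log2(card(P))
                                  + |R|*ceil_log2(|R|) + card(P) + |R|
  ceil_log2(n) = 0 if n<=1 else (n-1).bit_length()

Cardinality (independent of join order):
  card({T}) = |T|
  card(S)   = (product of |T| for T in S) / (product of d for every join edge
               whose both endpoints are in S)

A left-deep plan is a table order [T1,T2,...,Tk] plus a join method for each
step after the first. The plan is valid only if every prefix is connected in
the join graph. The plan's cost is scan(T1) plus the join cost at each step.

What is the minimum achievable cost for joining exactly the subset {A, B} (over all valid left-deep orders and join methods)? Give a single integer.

1200

Selinger DP over subsets of {A,B}:
  {A}: scan cost=20, card=20
  {B}: scan cost=500, card=500
  {AB}: card=5000; try (A,hash)→1200, (B,merge)→5140, (B,nl_idx)→5200, (A,merge)→5620, (B,hash)→9040, (B,nl)→10020 …(+1); best=1200 via (A,hash)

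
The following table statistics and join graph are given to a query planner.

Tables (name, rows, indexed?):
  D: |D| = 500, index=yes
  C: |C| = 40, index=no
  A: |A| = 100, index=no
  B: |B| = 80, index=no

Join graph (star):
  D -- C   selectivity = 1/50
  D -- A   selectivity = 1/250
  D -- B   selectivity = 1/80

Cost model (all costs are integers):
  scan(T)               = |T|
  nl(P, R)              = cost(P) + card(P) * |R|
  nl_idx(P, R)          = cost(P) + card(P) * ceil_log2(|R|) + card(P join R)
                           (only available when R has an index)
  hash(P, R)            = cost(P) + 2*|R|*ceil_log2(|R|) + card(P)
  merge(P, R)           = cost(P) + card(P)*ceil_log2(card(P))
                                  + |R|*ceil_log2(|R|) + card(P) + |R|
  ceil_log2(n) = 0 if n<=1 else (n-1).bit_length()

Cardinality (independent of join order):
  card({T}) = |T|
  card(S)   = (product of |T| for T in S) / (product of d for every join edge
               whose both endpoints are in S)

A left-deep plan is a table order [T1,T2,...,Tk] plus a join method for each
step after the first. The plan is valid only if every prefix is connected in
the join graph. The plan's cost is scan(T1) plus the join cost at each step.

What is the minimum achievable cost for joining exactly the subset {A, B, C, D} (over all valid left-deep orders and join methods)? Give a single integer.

Selinger DP over subsets of {A,B,C,D}:
  {D}: scan cost=500, card=500
  {C}: scan cost=40, card=40
  {A}: scan cost=100, card=100
  {B}: scan cost=80, card=80
  {CD}: card=400; try (D,nl_idx)→800, (C,hash)→1480, (D,merge)→5320, (C,merge)→5780, (D,hash)→9080, (D,nl)→20040 …(+1); best=800 via (D,nl_idx)
  {AD}: card=200; try (D,nl_idx)→1200, (A,hash)→2400, (D,merge)→5900, (A,merge)→6300, (D,hash)→9200, (D,nl)→50100 …(+1); best=1200 via (D,nl_idx)
  {BD}: card=500; try (D,nl_idx)→1300, (B,hash)→2120, (D,merge)→5720, (B,merge)→6140, (D,hash)→9160, (D,nl)→40080 …(+1); best=1300 via (D,nl_idx)
  {ACD}: card=160; try (C,hash)→1880, (A,hash)→2600, (C,merge)→3280, (A,merge)→5600, (C,nl)→9200, (A,nl)→40800; best=1880 via (C,hash)
  {BCD}: card=400; try (C,hash)→2280, (B,hash)→2320, (B,merge)→5440, (C,merge)→6580, (C,nl)→21300, (B,nl)→32800; best=2280 via (C,hash)
  {ABD}: card=200; try (B,hash)→2520, (A,hash)→3200, (B,merge)→3640, (A,merge)→7100, (B,nl)→17200, (A,nl)→51300; best=2520 via (B,hash)
  {ABCD}: card=160; try (B,hash)→3160, (C,hash)→3200, (B,merge)→3960, (A,hash)→4080, (C,merge)→4600, (A,merge)→7080 …(+3); best=3160 via (B,hash)

3160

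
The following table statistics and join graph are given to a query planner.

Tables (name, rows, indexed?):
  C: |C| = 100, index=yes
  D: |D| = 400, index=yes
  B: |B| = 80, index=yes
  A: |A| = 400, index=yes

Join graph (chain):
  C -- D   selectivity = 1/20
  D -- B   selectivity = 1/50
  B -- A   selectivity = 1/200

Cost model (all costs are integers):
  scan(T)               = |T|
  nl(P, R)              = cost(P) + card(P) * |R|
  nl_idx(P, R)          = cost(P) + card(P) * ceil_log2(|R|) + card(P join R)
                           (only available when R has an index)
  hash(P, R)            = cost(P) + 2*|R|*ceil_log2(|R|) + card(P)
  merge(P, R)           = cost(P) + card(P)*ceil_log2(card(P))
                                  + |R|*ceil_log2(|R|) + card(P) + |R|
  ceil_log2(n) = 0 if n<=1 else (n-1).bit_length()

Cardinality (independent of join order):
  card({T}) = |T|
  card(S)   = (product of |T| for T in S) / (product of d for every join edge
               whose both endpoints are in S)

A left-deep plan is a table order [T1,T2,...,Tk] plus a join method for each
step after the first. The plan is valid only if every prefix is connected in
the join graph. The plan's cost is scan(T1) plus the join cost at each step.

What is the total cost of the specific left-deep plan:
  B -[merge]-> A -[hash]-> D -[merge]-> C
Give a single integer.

28240

step 1: scan B: cost=80, card=80
step 2: join A via merge
    card(P join A) = 80*400/(200) = 160
    cost = 80 + 80*7 + 400*9 + 80 + 400 = 4720
step 3: join D via hash
    card(P join D) = 160*400/(50) = 1280
    cost = 4720 + 2*400*9 + 160 = 12080
step 4: join C via merge
    card(P join C) = 1280*100/(20) = 6400
    cost = 12080 + 1280*11 + 100*7 + 1280 + 100 = 28240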